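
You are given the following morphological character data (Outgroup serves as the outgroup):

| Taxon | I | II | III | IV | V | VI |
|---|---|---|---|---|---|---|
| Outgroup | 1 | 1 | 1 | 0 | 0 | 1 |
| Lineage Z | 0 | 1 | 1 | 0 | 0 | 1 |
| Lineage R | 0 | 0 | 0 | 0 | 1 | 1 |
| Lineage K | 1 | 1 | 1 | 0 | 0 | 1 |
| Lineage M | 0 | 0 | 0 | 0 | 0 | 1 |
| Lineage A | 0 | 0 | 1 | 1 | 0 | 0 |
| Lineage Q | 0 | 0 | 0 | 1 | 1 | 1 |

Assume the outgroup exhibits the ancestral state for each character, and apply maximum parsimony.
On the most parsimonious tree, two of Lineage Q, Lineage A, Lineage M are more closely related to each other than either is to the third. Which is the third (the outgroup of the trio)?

Character polarity is set by the outgroup: the derived state is whichever differs from the outgroup's state, so for I, II, III, VI the derived state is '0', and for the remaining characters it is '1'.
I (derived state '0') is shared by Lineage A, Lineage M, Lineage Q, Lineage R, and Lineage Z — a synapomorphy uniting that clade.
Only Lineage A, Lineage M, Lineage Q, and Lineage R show the derived state '0' for II, supporting them as a clade.
III: derived state '0' in Lineage M, Lineage Q, and Lineage R only — synapomorphy for {Lineage M, Lineage Q, Lineage R}.
IV (state '1') occurs in Lineage A and Lineage Q but conflicts with the nesting implied by the other characters — most parsimoniously interpreted as homoplasy.
Only Lineage Q and Lineage R show the derived state '1' for V, supporting them as a clade.
VI (derived state '0') is unique to Lineage A (autapomorphy; uninformative for grouping).
Most parsimonious ingroup topology: ((Lineage Z,(((Lineage R,Lineage Q),Lineage M),Lineage A)),Lineage K).
Lineage Q and Lineage M share a more recent common ancestor with each other than either does with Lineage A, so Lineage A is the least closely related of the three.

Lineage A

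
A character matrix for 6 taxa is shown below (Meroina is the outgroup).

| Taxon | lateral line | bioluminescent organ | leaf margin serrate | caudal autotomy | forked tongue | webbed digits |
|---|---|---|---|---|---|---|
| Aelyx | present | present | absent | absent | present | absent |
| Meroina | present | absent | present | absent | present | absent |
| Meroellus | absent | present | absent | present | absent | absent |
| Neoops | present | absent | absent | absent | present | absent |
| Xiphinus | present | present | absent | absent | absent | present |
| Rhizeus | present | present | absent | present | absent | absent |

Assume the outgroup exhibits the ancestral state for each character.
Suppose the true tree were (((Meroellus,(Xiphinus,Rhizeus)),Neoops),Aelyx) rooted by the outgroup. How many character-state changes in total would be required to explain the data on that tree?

Map each character onto (((Meroellus,(Xiphinus,Rhizeus)),Neoops),Aelyx) (rooted by Meroina) and count the minimum state changes it requires (Fitch parsimony):
lateral line: 1; bioluminescent organ: 2; leaf margin serrate: 1; caudal autotomy: 2; forked tongue: 1; webbed digits: 1.
Total tree length = 8.

8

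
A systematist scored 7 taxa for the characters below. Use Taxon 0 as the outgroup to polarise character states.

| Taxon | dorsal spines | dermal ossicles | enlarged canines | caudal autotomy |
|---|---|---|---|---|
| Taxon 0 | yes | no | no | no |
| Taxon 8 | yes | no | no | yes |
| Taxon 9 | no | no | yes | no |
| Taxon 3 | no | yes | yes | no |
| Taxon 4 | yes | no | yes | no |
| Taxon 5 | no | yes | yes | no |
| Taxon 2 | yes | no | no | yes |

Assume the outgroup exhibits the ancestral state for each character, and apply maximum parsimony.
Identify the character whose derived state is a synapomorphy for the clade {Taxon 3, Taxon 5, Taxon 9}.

dorsal spines

Character polarity is set by the outgroup: the derived state is whichever differs from the outgroup's state, so for dorsal spines the derived state is 'no', and for the remaining characters it is 'yes'.
Only Taxon 3, Taxon 5, and Taxon 9 show the derived state 'no' for dorsal spines, supporting them as a clade.
dermal ossicles (derived state 'yes') is shared by Taxon 3 and Taxon 5 — a synapomorphy uniting that clade.
enlarged canines (derived state 'yes') is shared by Taxon 3, Taxon 4, Taxon 5, and Taxon 9 — a synapomorphy uniting that clade.
Only Taxon 2 and Taxon 8 show the derived state 'yes' for caudal autotomy, supporting them as a clade.
Most parsimonious ingroup topology: ((Taxon 8,Taxon 2),((Taxon 9,(Taxon 3,Taxon 5)),Taxon 4)).
The clade {Taxon 3, Taxon 5, Taxon 9} is supported by dorsal spines: its derived state 'no' occurs in exactly those taxa and in no other taxon (including the outgroup).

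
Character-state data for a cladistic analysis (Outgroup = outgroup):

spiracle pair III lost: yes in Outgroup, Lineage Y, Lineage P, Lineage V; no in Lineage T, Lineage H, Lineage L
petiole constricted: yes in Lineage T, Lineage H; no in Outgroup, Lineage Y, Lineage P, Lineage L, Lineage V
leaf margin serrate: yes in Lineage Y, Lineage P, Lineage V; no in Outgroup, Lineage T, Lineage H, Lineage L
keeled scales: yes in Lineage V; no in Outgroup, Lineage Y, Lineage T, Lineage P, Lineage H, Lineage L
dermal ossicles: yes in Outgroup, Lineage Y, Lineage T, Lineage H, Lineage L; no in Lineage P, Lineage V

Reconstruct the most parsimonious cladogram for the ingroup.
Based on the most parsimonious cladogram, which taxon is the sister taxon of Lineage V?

Lineage P

Character polarity is set by the outgroup: the derived state is whichever differs from the outgroup's state, so for spiracle pair III lost, dermal ossicles the derived state is 'no', and for the remaining characters it is 'yes'.
spiracle pair III lost: derived state 'no' in Lineage H, Lineage L, and Lineage T only — synapomorphy for {Lineage H, Lineage L, Lineage T}.
Only Lineage H and Lineage T show the derived state 'yes' for petiole constricted, supporting them as a clade.
leaf margin serrate (derived state 'yes') is shared by Lineage P, Lineage V, and Lineage Y — a synapomorphy uniting that clade.
keeled scales: derived state 'yes' in Lineage V only — an autapomorphy, so it tells us nothing about relationships among taxa.
dermal ossicles (derived state 'no') is shared by Lineage P and Lineage V — a synapomorphy uniting that clade.
Most parsimonious ingroup topology: ((Lineage Y,(Lineage P,Lineage V)),((Lineage T,Lineage H),Lineage L)).
Lineage V and Lineage P form a cherry on this tree, so they are sister taxa.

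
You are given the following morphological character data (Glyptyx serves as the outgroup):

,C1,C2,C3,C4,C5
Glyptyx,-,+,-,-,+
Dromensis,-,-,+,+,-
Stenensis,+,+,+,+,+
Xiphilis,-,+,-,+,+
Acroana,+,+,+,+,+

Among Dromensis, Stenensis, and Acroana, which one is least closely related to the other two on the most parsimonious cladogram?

Dromensis

Character polarity is set by the outgroup: the derived state is whichever differs from the outgroup's state, so for C2, C5 the derived state is '-', and for the remaining characters it is '+'.
Only Acroana and Stenensis show the derived state '+' for C1, supporting them as a clade.
C2: derived state '-' in Dromensis only — an autapomorphy, so it tells us nothing about relationships among taxa.
C3 (derived state '+') is shared by Acroana, Dromensis, and Stenensis — a synapomorphy uniting that clade.
C4 (derived state '+') is shared by all ingroup taxa — unites the whole ingroup.
C5: derived state '-' in Dromensis only — an autapomorphy, so it tells us nothing about relationships among taxa.
Most parsimonious ingroup topology: ((Dromensis,(Stenensis,Acroana)),Xiphilis).
Stenensis and Acroana share a more recent common ancestor with each other than either does with Dromensis, so Dromensis is the least closely related of the three.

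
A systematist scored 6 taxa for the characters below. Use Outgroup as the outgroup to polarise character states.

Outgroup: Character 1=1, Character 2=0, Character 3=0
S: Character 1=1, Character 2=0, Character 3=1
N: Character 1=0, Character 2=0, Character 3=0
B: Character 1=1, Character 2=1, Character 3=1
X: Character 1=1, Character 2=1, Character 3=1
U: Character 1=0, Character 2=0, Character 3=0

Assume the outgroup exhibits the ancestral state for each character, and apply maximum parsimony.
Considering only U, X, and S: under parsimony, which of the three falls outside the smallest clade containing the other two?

U

Character polarity is set by the outgroup: the derived state is whichever differs from the outgroup's state, so for Character 1 the derived state is '0', and for the remaining characters it is '1'.
Only N and U show the derived state '0' for Character 1, supporting them as a clade.
Character 2: derived state '1' in B and X only — synapomorphy for {B, X}.
Character 3 (derived state '1') is shared by B, S, and X — a synapomorphy uniting that clade.
Most parsimonious ingroup topology: ((S,(B,X)),(N,U)).
S and X share a more recent common ancestor with each other than either does with U, so U is the least closely related of the three.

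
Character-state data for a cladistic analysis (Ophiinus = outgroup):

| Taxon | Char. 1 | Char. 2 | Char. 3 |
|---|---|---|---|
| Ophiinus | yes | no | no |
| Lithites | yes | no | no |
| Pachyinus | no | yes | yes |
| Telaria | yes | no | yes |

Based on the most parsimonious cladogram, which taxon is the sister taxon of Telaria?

Character polarity is set by the outgroup: the derived state is whichever differs from the outgroup's state, so for Char. 1 the derived state is 'no', and for the remaining characters it is 'yes'.
Char. 1 (derived state 'no') is unique to Pachyinus (autapomorphy; uninformative for grouping).
Char. 2: derived state 'yes' in Pachyinus only — an autapomorphy, so it tells us nothing about relationships among taxa.
Char. 3 (derived state 'yes') is shared by Pachyinus and Telaria — a synapomorphy uniting that clade.
Most parsimonious ingroup topology: ((Telaria,Pachyinus),Lithites).
Telaria and Pachyinus form a cherry on this tree, so they are sister taxa.

Pachyinus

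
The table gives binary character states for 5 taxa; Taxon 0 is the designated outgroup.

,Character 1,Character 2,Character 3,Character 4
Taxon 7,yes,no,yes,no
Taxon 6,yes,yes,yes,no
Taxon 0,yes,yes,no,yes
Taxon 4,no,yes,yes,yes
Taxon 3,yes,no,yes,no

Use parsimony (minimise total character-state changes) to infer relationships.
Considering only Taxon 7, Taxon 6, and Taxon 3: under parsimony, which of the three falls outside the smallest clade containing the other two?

Character polarity is set by the outgroup: the derived state is whichever differs from the outgroup's state, so for Character 1, Character 2, Character 4 the derived state is 'no', and for the remaining characters it is 'yes'.
Character 1 (derived state 'no') is unique to Taxon 4 (autapomorphy; uninformative for grouping).
Character 2 (derived state 'no') is shared by Taxon 3 and Taxon 7 — a synapomorphy uniting that clade.
All ingroup taxa share the derived state 'yes' for Character 3; it defines the ingroup but does not resolve relationships within it.
Only Taxon 3, Taxon 6, and Taxon 7 show the derived state 'no' for Character 4, supporting them as a clade.
Most parsimonious ingroup topology: (Taxon 4,((Taxon 7,Taxon 3),Taxon 6)).
Taxon 3 and Taxon 7 share a more recent common ancestor with each other than either does with Taxon 6, so Taxon 6 is the least closely related of the three.

Taxon 6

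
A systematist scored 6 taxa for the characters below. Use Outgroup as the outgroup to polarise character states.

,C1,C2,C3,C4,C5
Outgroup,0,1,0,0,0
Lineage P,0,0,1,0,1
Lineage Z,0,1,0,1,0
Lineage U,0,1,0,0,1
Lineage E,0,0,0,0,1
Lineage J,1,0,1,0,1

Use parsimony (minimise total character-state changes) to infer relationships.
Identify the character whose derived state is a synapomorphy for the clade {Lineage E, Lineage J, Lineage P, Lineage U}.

C5

Character polarity is set by the outgroup: the derived state is whichever differs from the outgroup's state, so for C2 the derived state is '0', and for the remaining characters it is '1'.
C1: derived state '1' in Lineage J only — an autapomorphy, so it tells us nothing about relationships among taxa.
C2: derived state '0' in Lineage E, Lineage J, and Lineage P only — synapomorphy for {Lineage E, Lineage J, Lineage P}.
C3: derived state '1' in Lineage J and Lineage P only — synapomorphy for {Lineage J, Lineage P}.
C4: derived state '1' in Lineage Z only — an autapomorphy, so it tells us nothing about relationships among taxa.
Only Lineage E, Lineage J, Lineage P, and Lineage U show the derived state '1' for C5, supporting them as a clade.
Most parsimonious ingroup topology: ((((Lineage P,Lineage J),Lineage E),Lineage U),Lineage Z).
The clade {Lineage E, Lineage J, Lineage P, Lineage U} is supported by C5: its derived state '1' occurs in exactly those taxa and in no other taxon (including the outgroup).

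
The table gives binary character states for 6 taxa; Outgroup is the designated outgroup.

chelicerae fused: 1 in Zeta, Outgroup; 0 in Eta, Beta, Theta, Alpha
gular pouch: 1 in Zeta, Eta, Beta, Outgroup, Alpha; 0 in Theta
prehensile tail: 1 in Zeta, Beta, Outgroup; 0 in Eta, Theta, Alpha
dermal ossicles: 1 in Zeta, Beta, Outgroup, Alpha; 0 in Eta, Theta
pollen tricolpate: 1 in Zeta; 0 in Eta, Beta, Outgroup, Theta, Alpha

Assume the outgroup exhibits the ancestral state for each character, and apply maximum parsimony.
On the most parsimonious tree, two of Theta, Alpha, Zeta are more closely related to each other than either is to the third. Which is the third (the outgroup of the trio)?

Zeta

Character polarity is set by the outgroup: the derived state is whichever differs from the outgroup's state, so for chelicerae fused, gular pouch, prehensile tail, dermal ossicles the derived state is '0', and for the remaining characters it is '1'.
Only Alpha, Beta, Eta, and Theta show the derived state '0' for chelicerae fused, supporting them as a clade.
gular pouch (derived state '0') is unique to Theta (autapomorphy; uninformative for grouping).
prehensile tail: derived state '0' in Alpha, Eta, and Theta only — synapomorphy for {Alpha, Eta, Theta}.
dermal ossicles: derived state '0' in Eta and Theta only — synapomorphy for {Eta, Theta}.
pollen tricolpate: derived state '1' in Zeta only — an autapomorphy, so it tells us nothing about relationships among taxa.
Most parsimonious ingroup topology: ((((Eta,Theta),Alpha),Beta),Zeta).
Alpha and Theta share a more recent common ancestor with each other than either does with Zeta, so Zeta is the least closely related of the three.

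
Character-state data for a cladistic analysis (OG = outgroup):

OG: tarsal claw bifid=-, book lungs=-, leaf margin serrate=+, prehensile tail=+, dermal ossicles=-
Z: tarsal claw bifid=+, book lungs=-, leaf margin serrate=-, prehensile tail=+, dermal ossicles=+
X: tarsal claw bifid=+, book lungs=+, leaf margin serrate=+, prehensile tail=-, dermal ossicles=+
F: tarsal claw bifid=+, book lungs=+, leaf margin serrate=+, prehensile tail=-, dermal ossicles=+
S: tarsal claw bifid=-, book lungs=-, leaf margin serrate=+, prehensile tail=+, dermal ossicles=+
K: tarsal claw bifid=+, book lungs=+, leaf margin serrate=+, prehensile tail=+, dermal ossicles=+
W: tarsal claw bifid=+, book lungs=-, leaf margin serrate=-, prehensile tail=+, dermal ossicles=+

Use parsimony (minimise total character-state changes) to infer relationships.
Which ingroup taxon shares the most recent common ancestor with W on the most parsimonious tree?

Z

Character polarity is set by the outgroup: the derived state is whichever differs from the outgroup's state, so for leaf margin serrate, prehensile tail the derived state is '-', and for the remaining characters it is '+'.
tarsal claw bifid (derived state '+') is shared by F, K, W, X, and Z — a synapomorphy uniting that clade.
book lungs (derived state '+') is shared by F, K, and X — a synapomorphy uniting that clade.
Only W and Z show the derived state '-' for leaf margin serrate, supporting them as a clade.
Only F and X show the derived state '-' for prehensile tail, supporting them as a clade.
All ingroup taxa share the derived state '+' for dermal ossicles; it defines the ingroup but does not resolve relationships within it.
Most parsimonious ingroup topology: (((Z,W),((X,F),K)),S).
W and Z form a cherry on this tree, so they are sister taxa.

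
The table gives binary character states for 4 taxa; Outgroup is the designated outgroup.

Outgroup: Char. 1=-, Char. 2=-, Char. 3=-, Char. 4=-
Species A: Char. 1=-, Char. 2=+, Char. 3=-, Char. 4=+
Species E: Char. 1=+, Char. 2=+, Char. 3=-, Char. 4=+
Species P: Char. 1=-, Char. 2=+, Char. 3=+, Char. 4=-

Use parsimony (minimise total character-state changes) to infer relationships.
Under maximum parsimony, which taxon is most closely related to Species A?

The outgroup has state '-' for every character, so '+' is the derived state throughout.
Char. 1: derived state '+' in Species E only — an autapomorphy, so it tells us nothing about relationships among taxa.
All ingroup taxa share the derived state '+' for Char. 2; it defines the ingroup but does not resolve relationships within it.
Char. 3 (derived state '+') is unique to Species P (autapomorphy; uninformative for grouping).
Char. 4: derived state '+' in Species A and Species E only — synapomorphy for {Species A, Species E}.
Most parsimonious ingroup topology: ((Species A,Species E),Species P).
Species A and Species E form a cherry on this tree, so they are sister taxa.

Species E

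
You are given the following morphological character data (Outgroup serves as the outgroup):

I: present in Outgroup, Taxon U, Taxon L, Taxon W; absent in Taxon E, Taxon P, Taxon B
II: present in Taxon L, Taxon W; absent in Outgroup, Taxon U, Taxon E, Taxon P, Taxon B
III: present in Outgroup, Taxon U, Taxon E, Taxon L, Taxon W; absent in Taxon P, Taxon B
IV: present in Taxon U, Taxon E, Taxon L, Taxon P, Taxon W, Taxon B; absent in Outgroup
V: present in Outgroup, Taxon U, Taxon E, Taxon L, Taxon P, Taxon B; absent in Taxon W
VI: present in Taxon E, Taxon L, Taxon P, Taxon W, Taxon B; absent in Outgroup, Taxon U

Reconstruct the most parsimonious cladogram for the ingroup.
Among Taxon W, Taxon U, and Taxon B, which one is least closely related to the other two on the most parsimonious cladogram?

Character polarity is set by the outgroup: the derived state is whichever differs from the outgroup's state, so for I, III, V the derived state is 'absent', and for the remaining characters it is 'present'.
I: derived state 'absent' in Taxon B, Taxon E, and Taxon P only — synapomorphy for {Taxon B, Taxon E, Taxon P}.
Only Taxon L and Taxon W show the derived state 'present' for II, supporting them as a clade.
III (derived state 'absent') is shared by Taxon B and Taxon P — a synapomorphy uniting that clade.
All ingroup taxa share the derived state 'present' for IV; it defines the ingroup but does not resolve relationships within it.
V (derived state 'absent') is unique to Taxon W (autapomorphy; uninformative for grouping).
VI: derived state 'present' in Taxon B, Taxon E, Taxon L, Taxon P, and Taxon W only — synapomorphy for {Taxon B, Taxon E, Taxon L, Taxon P, Taxon W}.
Most parsimonious ingroup topology: (Taxon U,((Taxon E,(Taxon P,Taxon B)),(Taxon L,Taxon W))).
Taxon B and Taxon W share a more recent common ancestor with each other than either does with Taxon U, so Taxon U is the least closely related of the three.

Taxon U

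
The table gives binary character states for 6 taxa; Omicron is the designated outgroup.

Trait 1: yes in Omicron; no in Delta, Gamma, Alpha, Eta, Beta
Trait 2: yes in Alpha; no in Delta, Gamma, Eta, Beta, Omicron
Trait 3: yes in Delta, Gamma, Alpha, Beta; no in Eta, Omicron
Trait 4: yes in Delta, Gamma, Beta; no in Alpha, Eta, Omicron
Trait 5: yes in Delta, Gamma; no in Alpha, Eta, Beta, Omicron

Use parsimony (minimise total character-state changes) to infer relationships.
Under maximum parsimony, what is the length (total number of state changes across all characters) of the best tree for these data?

5

Character polarity is set by the outgroup: the derived state is whichever differs from the outgroup's state, so for Trait 1 the derived state is 'no', and for the remaining characters it is 'yes'.
Trait 1 (derived state 'no') is shared by all ingroup taxa — unites the whole ingroup.
Trait 2: derived state 'yes' in Alpha only — an autapomorphy, so it tells us nothing about relationships among taxa.
Trait 3 (derived state 'yes') is shared by Alpha, Beta, Delta, and Gamma — a synapomorphy uniting that clade.
Trait 4: derived state 'yes' in Beta, Delta, and Gamma only — synapomorphy for {Beta, Delta, Gamma}.
Only Delta and Gamma show the derived state 'yes' for Trait 5, supporting them as a clade.
Most parsimonious ingroup topology: ((((Delta,Gamma),Beta),Alpha),Eta).
Changes per character on this tree: Trait 1: 1; Trait 2: 1; Trait 3: 1; Trait 4: 1; Trait 5: 1.
Total = 5.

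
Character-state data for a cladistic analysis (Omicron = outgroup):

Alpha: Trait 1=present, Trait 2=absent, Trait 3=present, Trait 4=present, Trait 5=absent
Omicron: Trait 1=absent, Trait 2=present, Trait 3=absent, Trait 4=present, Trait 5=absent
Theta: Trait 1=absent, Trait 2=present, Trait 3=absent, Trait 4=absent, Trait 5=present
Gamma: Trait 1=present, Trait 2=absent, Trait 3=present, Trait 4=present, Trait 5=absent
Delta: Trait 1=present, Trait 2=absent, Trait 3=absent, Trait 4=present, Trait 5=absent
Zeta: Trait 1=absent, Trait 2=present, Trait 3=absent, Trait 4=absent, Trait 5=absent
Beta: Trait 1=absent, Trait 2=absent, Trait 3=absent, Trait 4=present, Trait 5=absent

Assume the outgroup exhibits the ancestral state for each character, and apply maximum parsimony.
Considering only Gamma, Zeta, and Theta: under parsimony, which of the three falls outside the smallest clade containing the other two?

Character polarity is set by the outgroup: the derived state is whichever differs from the outgroup's state, so for Trait 2, Trait 4 the derived state is 'absent', and for the remaining characters it is 'present'.
Trait 1 (derived state 'present') is shared by Alpha, Delta, and Gamma — a synapomorphy uniting that clade.
Trait 2 (derived state 'absent') is shared by Alpha, Beta, Delta, and Gamma — a synapomorphy uniting that clade.
Trait 3 (derived state 'present') is shared by Alpha and Gamma — a synapomorphy uniting that clade.
Trait 4 (derived state 'absent') is shared by Theta and Zeta — a synapomorphy uniting that clade.
Trait 5 (derived state 'present') is unique to Theta (autapomorphy; uninformative for grouping).
Most parsimonious ingroup topology: ((Zeta,Theta),(((Gamma,Alpha),Delta),Beta)).
Zeta and Theta share a more recent common ancestor with each other than either does with Gamma, so Gamma is the least closely related of the three.

Gamma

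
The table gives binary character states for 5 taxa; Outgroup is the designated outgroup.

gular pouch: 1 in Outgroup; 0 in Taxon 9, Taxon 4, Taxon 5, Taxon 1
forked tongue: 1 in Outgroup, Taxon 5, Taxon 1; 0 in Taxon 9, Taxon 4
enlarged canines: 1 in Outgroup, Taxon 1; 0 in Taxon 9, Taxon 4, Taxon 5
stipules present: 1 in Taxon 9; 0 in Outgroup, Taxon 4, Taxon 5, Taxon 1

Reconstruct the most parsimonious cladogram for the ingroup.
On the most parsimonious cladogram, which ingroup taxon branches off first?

Character polarity is set by the outgroup: the derived state is whichever differs from the outgroup's state, so for gular pouch, forked tongue, enlarged canines the derived state is '0', and for the remaining characters it is '1'.
gular pouch (derived state '0') is shared by all ingroup taxa — unites the whole ingroup.
forked tongue: derived state '0' in Taxon 4 and Taxon 9 only — synapomorphy for {Taxon 4, Taxon 9}.
enlarged canines (derived state '0') is shared by Taxon 4, Taxon 5, and Taxon 9 — a synapomorphy uniting that clade.
stipules present: derived state '1' in Taxon 9 only — an autapomorphy, so it tells us nothing about relationships among taxa.
Most parsimonious ingroup topology: (((Taxon 9,Taxon 4),Taxon 5),Taxon 1).
Taxon 1 is sister to the clade containing all other ingroup taxa, so it is the earliest-diverging (most basal) ingroup lineage.

Taxon 1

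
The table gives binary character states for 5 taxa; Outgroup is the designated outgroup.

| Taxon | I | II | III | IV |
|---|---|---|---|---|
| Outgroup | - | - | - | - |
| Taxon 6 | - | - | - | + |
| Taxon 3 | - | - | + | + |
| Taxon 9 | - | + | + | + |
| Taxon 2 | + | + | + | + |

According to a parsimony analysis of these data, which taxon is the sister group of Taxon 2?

Taxon 9

The outgroup has state '-' for every character, so '+' is the derived state throughout.
I (derived state '+') is unique to Taxon 2 (autapomorphy; uninformative for grouping).
Only Taxon 2 and Taxon 9 show the derived state '+' for II, supporting them as a clade.
III (derived state '+') is shared by Taxon 2, Taxon 3, and Taxon 9 — a synapomorphy uniting that clade.
All ingroup taxa share the derived state '+' for IV; it defines the ingroup but does not resolve relationships within it.
Most parsimonious ingroup topology: (Taxon 6,(Taxon 3,(Taxon 9,Taxon 2))).
Taxon 2 and Taxon 9 form a cherry on this tree, so they are sister taxa.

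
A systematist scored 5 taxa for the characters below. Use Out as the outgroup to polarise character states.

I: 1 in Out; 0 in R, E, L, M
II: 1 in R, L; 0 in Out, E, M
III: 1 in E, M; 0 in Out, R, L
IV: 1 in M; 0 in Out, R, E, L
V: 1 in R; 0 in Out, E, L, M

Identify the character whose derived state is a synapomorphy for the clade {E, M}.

III

Character polarity is set by the outgroup: the derived state is whichever differs from the outgroup's state, so for I the derived state is '0', and for the remaining characters it is '1'.
I (derived state '0') is shared by all ingroup taxa — unites the whole ingroup.
II: derived state '1' in L and R only — synapomorphy for {L, R}.
III: derived state '1' in E and M only — synapomorphy for {E, M}.
IV: derived state '1' in M only — an autapomorphy, so it tells us nothing about relationships among taxa.
V: derived state '1' in R only — an autapomorphy, so it tells us nothing about relationships among taxa.
Most parsimonious ingroup topology: ((R,L),(E,M)).
The clade {E, M} is supported by III: its derived state '1' occurs in exactly those taxa and in no other taxon (including the outgroup).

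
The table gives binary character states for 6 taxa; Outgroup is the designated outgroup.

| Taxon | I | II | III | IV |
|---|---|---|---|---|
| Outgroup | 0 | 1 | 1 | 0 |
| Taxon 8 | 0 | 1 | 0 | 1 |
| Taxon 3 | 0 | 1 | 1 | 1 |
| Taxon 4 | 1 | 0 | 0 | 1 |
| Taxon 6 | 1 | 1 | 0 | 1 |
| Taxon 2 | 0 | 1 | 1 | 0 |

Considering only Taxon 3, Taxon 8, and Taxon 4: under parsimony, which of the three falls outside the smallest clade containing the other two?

Character polarity is set by the outgroup: the derived state is whichever differs from the outgroup's state, so for II, III the derived state is '0', and for the remaining characters it is '1'.
Only Taxon 4 and Taxon 6 show the derived state '1' for I, supporting them as a clade.
II: derived state '0' in Taxon 4 only — an autapomorphy, so it tells us nothing about relationships among taxa.
Only Taxon 4, Taxon 6, and Taxon 8 show the derived state '0' for III, supporting them as a clade.
IV: derived state '1' in Taxon 3, Taxon 4, Taxon 6, and Taxon 8 only — synapomorphy for {Taxon 3, Taxon 4, Taxon 6, Taxon 8}.
Most parsimonious ingroup topology: (((Taxon 8,(Taxon 4,Taxon 6)),Taxon 3),Taxon 2).
Taxon 4 and Taxon 8 share a more recent common ancestor with each other than either does with Taxon 3, so Taxon 3 is the least closely related of the three.

Taxon 3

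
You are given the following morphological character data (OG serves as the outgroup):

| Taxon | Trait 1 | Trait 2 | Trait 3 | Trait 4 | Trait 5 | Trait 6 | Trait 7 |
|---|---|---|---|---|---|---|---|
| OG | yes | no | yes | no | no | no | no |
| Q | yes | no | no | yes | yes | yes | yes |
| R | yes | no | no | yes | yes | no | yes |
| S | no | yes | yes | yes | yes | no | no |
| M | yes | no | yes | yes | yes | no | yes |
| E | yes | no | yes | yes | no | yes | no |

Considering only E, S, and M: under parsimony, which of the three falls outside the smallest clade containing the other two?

Character polarity is set by the outgroup: the derived state is whichever differs from the outgroup's state, so for Trait 1, Trait 3 the derived state is 'no', and for the remaining characters it is 'yes'.
Trait 1 (derived state 'no') is unique to S (autapomorphy; uninformative for grouping).
Trait 2: derived state 'yes' in S only — an autapomorphy, so it tells us nothing about relationships among taxa.
Trait 3 (derived state 'no') is shared by Q and R — a synapomorphy uniting that clade.
All ingroup taxa share the derived state 'yes' for Trait 4; it defines the ingroup but does not resolve relationships within it.
Only M, Q, R, and S show the derived state 'yes' for Trait 5, supporting them as a clade.
Trait 6 groups E and Q, which is incompatible with the clades supported by the remaining characters; treating it as convergent (homoplasy) costs fewer steps than any alternative tree.
Trait 7: derived state 'yes' in M, Q, and R only — synapomorphy for {M, Q, R}.
Most parsimonious ingroup topology: ((((Q,R),M),S),E).
M and S share a more recent common ancestor with each other than either does with E, so E is the least closely related of the three.

E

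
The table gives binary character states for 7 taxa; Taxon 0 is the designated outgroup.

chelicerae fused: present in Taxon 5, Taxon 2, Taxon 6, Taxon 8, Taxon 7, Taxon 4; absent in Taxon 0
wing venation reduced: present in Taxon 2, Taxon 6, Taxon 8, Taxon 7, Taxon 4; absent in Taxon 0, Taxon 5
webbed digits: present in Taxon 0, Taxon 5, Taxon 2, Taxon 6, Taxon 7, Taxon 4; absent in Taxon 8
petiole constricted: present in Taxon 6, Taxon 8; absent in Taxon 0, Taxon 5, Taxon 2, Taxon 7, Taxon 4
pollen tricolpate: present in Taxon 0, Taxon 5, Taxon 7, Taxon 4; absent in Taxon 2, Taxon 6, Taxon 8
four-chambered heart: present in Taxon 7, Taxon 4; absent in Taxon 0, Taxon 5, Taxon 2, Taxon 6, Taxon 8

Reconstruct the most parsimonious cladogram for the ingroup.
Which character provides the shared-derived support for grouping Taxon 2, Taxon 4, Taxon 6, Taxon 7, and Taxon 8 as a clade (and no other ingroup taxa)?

Character polarity is set by the outgroup: the derived state is whichever differs from the outgroup's state, so for webbed digits, pollen tricolpate the derived state is 'absent', and for the remaining characters it is 'present'.
chelicerae fused (derived state 'present') is shared by all ingroup taxa — unites the whole ingroup.
wing venation reduced: derived state 'present' in Taxon 2, Taxon 4, Taxon 6, Taxon 7, and Taxon 8 only — synapomorphy for {Taxon 2, Taxon 4, Taxon 6, Taxon 7, Taxon 8}.
webbed digits (derived state 'absent') is unique to Taxon 8 (autapomorphy; uninformative for grouping).
petiole constricted: derived state 'present' in Taxon 6 and Taxon 8 only — synapomorphy for {Taxon 6, Taxon 8}.
Only Taxon 2, Taxon 6, and Taxon 8 show the derived state 'absent' for pollen tricolpate, supporting them as a clade.
four-chambered heart: derived state 'present' in Taxon 4 and Taxon 7 only — synapomorphy for {Taxon 4, Taxon 7}.
Most parsimonious ingroup topology: (Taxon 5,((Taxon 2,(Taxon 6,Taxon 8)),(Taxon 7,Taxon 4))).
The clade {Taxon 2, Taxon 4, Taxon 6, Taxon 7, Taxon 8} is supported by wing venation reduced: its derived state 'present' occurs in exactly those taxa and in no other taxon (including the outgroup).

wing venation reduced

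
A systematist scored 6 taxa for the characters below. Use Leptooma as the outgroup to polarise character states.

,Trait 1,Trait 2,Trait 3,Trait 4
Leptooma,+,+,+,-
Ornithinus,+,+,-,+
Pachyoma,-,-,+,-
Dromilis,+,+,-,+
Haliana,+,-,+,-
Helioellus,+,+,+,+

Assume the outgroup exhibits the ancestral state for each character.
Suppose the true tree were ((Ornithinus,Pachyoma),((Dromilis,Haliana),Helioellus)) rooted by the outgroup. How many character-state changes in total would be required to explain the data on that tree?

8

Map each character onto ((Ornithinus,Pachyoma),((Dromilis,Haliana),Helioellus)) (rooted by Leptooma) and count the minimum state changes it requires (Fitch parsimony):
Trait 1: 1; Trait 2: 2; Trait 3: 2; Trait 4: 3.
Total tree length = 8.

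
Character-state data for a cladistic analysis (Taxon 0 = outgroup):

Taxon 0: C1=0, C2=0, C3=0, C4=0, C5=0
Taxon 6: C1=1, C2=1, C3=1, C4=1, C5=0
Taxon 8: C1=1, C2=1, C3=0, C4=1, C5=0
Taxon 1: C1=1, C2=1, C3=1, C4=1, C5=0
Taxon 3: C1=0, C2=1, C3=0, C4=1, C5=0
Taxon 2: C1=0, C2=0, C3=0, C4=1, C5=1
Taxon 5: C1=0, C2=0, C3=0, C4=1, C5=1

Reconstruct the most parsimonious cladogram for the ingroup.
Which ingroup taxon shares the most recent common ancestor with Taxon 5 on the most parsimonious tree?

Taxon 2

The outgroup has state '0' for every character, so '1' is the derived state throughout.
C1 (derived state '1') is shared by Taxon 1, Taxon 6, and Taxon 8 — a synapomorphy uniting that clade.
C2: derived state '1' in Taxon 1, Taxon 3, Taxon 6, and Taxon 8 only — synapomorphy for {Taxon 1, Taxon 3, Taxon 6, Taxon 8}.
C3 (derived state '1') is shared by Taxon 1 and Taxon 6 — a synapomorphy uniting that clade.
C4 (derived state '1') is shared by all ingroup taxa — unites the whole ingroup.
C5 (derived state '1') is shared by Taxon 2 and Taxon 5 — a synapomorphy uniting that clade.
Most parsimonious ingroup topology: ((((Taxon 6,Taxon 1),Taxon 8),Taxon 3),(Taxon 2,Taxon 5)).
Taxon 5 and Taxon 2 form a cherry on this tree, so they are sister taxa.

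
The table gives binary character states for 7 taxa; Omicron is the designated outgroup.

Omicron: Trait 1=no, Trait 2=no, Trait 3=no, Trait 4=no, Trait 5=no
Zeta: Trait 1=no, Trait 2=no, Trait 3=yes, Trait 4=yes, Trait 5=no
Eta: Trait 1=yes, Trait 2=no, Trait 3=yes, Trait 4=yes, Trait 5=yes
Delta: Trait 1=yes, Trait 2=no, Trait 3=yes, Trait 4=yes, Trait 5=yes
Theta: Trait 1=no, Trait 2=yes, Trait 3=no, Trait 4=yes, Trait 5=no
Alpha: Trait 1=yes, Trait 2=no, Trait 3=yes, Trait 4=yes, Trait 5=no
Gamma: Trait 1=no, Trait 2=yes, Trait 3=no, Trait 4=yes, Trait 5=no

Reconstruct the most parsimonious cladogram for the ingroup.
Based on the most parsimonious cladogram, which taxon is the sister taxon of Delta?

Eta

The outgroup has state 'no' for every character, so 'yes' is the derived state throughout.
Trait 1 (derived state 'yes') is shared by Alpha, Delta, and Eta — a synapomorphy uniting that clade.
Only Gamma and Theta show the derived state 'yes' for Trait 2, supporting them as a clade.
Only Alpha, Delta, Eta, and Zeta show the derived state 'yes' for Trait 3, supporting them as a clade.
Trait 4 (derived state 'yes') is shared by all ingroup taxa — unites the whole ingroup.
Trait 5 (derived state 'yes') is shared by Delta and Eta — a synapomorphy uniting that clade.
Most parsimonious ingroup topology: ((Zeta,((Eta,Delta),Alpha)),(Theta,Gamma)).
Delta and Eta form a cherry on this tree, so they are sister taxa.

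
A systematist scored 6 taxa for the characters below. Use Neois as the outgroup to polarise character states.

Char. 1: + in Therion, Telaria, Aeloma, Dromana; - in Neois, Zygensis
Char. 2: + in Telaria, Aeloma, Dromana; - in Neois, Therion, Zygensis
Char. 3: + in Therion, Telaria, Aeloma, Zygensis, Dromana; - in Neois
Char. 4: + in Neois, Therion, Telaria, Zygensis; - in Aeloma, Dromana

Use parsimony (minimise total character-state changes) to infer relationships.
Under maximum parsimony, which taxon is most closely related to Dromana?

Character polarity is set by the outgroup: the derived state is whichever differs from the outgroup's state, so for Char. 4 the derived state is '-', and for the remaining characters it is '+'.
Char. 1: derived state '+' in Aeloma, Dromana, Telaria, and Therion only — synapomorphy for {Aeloma, Dromana, Telaria, Therion}.
Char. 2: derived state '+' in Aeloma, Dromana, and Telaria only — synapomorphy for {Aeloma, Dromana, Telaria}.
All ingroup taxa share the derived state '+' for Char. 3; it defines the ingroup but does not resolve relationships within it.
Char. 4: derived state '-' in Aeloma and Dromana only — synapomorphy for {Aeloma, Dromana}.
Most parsimonious ingroup topology: ((Therion,(Telaria,(Aeloma,Dromana))),Zygensis).
Dromana and Aeloma form a cherry on this tree, so they are sister taxa.

Aeloma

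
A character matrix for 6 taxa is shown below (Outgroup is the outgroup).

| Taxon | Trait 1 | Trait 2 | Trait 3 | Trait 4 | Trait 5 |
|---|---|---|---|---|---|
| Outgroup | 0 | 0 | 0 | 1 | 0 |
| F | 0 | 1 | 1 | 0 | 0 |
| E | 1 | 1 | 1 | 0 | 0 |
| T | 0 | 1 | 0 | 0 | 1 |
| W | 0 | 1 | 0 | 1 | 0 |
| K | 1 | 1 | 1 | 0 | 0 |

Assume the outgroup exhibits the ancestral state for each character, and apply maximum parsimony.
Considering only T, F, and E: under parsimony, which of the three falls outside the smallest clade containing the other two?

T

Character polarity is set by the outgroup: the derived state is whichever differs from the outgroup's state, so for Trait 4 the derived state is '0', and for the remaining characters it is '1'.
Trait 1 (derived state '1') is shared by E and K — a synapomorphy uniting that clade.
All ingroup taxa share the derived state '1' for Trait 2; it defines the ingroup but does not resolve relationships within it.
Only E, F, and K show the derived state '1' for Trait 3, supporting them as a clade.
Trait 4: derived state '0' in E, F, K, and T only — synapomorphy for {E, F, K, T}.
Trait 5 (derived state '1') is unique to T (autapomorphy; uninformative for grouping).
Most parsimonious ingroup topology: (((F,(E,K)),T),W).
E and F share a more recent common ancestor with each other than either does with T, so T is the least closely related of the three.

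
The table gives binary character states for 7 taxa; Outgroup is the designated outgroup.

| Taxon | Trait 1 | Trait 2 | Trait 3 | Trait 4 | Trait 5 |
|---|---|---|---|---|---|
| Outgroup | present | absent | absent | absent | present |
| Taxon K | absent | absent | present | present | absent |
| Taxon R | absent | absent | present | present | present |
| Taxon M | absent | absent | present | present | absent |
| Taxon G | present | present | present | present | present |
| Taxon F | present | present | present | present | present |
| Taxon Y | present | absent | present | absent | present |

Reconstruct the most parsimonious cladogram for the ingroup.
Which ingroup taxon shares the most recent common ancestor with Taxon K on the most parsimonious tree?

Character polarity is set by the outgroup: the derived state is whichever differs from the outgroup's state, so for Trait 1, Trait 5 the derived state is 'absent', and for the remaining characters it is 'present'.
Only Taxon K, Taxon M, and Taxon R show the derived state 'absent' for Trait 1, supporting them as a clade.
Trait 2: derived state 'present' in Taxon F and Taxon G only — synapomorphy for {Taxon F, Taxon G}.
Trait 3 (derived state 'present') is shared by all ingroup taxa — unites the whole ingroup.
Only Taxon F, Taxon G, Taxon K, Taxon M, and Taxon R show the derived state 'present' for Trait 4, supporting them as a clade.
Trait 5 (derived state 'absent') is shared by Taxon K and Taxon M — a synapomorphy uniting that clade.
Most parsimonious ingroup topology: (((Taxon F,Taxon G),((Taxon K,Taxon M),Taxon R)),Taxon Y).
Taxon K and Taxon M form a cherry on this tree, so they are sister taxa.

Taxon M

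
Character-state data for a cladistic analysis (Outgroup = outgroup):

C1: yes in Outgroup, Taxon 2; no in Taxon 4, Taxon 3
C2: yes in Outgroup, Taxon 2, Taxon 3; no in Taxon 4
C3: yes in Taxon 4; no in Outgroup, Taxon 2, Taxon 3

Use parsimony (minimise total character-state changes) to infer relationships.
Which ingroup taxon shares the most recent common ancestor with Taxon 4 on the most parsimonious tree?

Character polarity is set by the outgroup: the derived state is whichever differs from the outgroup's state, so for C1, C2 the derived state is 'no', and for the remaining characters it is 'yes'.
C1 (derived state 'no') is shared by Taxon 3 and Taxon 4 — a synapomorphy uniting that clade.
C2: derived state 'no' in Taxon 4 only — an autapomorphy, so it tells us nothing about relationships among taxa.
C3: derived state 'yes' in Taxon 4 only — an autapomorphy, so it tells us nothing about relationships among taxa.
Most parsimonious ingroup topology: (Taxon 2,(Taxon 4,Taxon 3)).
Taxon 4 and Taxon 3 form a cherry on this tree, so they are sister taxa.

Taxon 3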